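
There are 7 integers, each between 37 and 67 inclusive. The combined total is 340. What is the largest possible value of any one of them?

67

Maximizing one value means minimizing the remaining 6.
The other 6 contribute at least 6 × 37 = 222, leaving at most 340 − 222 = 118.
But each integer is capped at 67, so the maximum is 67.
Achievable: one at 67 and the other 6 totalling 273, which fits since 6 × 37 ≤ 273 ≤ 6 × 67.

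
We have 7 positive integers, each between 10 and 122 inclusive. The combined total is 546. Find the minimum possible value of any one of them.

To make one integer as small as possible, make the other 6 as large as possible.
The other 6 can take up 6 × 122 = 732 ≥ 546 − 10, so one integer can sit at its floor of 10.
Achievable: one at 10 and the other 6 totalling 536, which fits since 6 × 10 ≤ 536 ≤ 6 × 122.

10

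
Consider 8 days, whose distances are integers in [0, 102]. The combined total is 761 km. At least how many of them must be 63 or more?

Suppose at most 8 − j of them reach 63; then j values are ≤ 62 and the rest ≤ 102.
The total is then ≤ 62·j + 102·(8 − j) = 816 − 40j. For this to be ≥ 761 we need j ≤ 1, so at least 8 − 1 = 7 must reach 63.
Exactly 7 works: 7 values at 102 and 1 at 62 total 776; lower one of the high values by 15 (still ≥ 63) to hit 761.

7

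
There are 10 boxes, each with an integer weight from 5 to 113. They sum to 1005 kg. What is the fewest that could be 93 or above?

5

Each value short of 93 is at most 92, costing at least 113 − 92 = 21 against the maximum total of 1130.
We can afford to lose at most 1130 − 1005 = 125, so at most ⌊125/21⌋ = 5 fall short, and at least 5 are ≥ 93.
Exactly 5 works: 5 values at 113 and 5 at 92 total 1025; lower one of the high values by 20 (still ≥ 93) to hit 1005.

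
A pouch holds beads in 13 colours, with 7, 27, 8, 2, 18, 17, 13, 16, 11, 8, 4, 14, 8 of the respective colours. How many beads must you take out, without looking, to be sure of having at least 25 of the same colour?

151

In the worst case you take as many as possible of each colour without reaching 25: 7 + 24 + 8 + 2 + 18 + 17 + 13 + 16 + 11 + 8 + 4 + 14 + 8 = 150.
The next one must give 25 of some colour, so 150 + 1 = 151.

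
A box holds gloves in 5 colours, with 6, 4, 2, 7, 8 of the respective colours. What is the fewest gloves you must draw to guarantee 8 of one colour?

27

In the worst case you take as many as possible of each colour without reaching 8: 6 + 4 + 2 + 7 + 7 = 26.
The next one must give 8 of some colour, so 26 + 1 = 27.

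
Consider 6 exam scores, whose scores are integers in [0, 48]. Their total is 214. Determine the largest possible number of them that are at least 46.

4

If k of the values are ≥ 46, the total is ≥ 46k + 0(6 − k).
Setting 46k + 0(6 − k) ≤ 214 gives 46k ≤ 214, so k ≤ 4.
k = 4 is achieved by 4 values at 46 and 2 at 0, total 184; add 30 to one value (staying below 46) to reach 214.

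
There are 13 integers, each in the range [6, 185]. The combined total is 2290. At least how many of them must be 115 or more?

12

Suppose at most 13 − j of them reach 115; then j values are ≤ 114 and the rest ≤ 185.
The total is then ≤ 114·j + 185·(13 − j) = 2405 − 71j. For this to be ≥ 2290 we need j ≤ 1, so at least 13 − 1 = 12 must reach 115.
Exactly 12 works: 12 values at 185 and 1 at 114 total 2334; lower one of the high values by 44 (still ≥ 115) to hit 2290.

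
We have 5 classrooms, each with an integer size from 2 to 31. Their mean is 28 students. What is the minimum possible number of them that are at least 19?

The total is 5 × 28 = 140.
Each value short of 19 is at most 18, costing at least 31 − 18 = 13 against the maximum total of 155.
We can afford to lose at most 155 − 140 = 15, so at most ⌊15/13⌋ = 1 fall short, and at least 4 are ≥ 19.
Exactly 4 works: 4 values at 31 and 1 at 18 total 142; lower one of the high values by 2 (still ≥ 19) to hit 140.

4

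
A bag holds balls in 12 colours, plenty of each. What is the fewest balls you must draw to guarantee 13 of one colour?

145

You could draw 12 of every colour without reaching 13 of any — 144 in all.
One more forces 13 of some colour, so 144 + 1 = 145.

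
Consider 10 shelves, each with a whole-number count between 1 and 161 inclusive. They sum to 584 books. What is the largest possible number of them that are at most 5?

6

Suppose k of them are at most 5. Those contribute at most 5 each and the rest at most 161 each.
So the total is at most 5k + 161(10 − k) = 1610 − 156k. This must still be ≥ 584, so k ≤ 6.
k = 6 is achieved by 6 values at 5 and 4 at 161, total 674; lower one of the 161's by 90 (still > 5) to reach 584.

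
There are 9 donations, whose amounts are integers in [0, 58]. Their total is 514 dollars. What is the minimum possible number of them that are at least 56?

7

Each value short of 56 is at most 55, costing at least 58 − 55 = 3 against the maximum total of 522.
We can afford to lose at most 522 − 514 = 8, so at most ⌊8/3⌋ = 2 fall short, and at least 7 are ≥ 56.
Exactly 7 works: 7 values at 58 and 2 at 55 total 516; lower one of the high values by 2 (still ≥ 56) to hit 514.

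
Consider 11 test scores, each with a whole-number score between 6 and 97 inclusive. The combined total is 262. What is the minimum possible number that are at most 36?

Each value above 36 is at least 37, contributing at least 37 − 6 = 31 above the floor 6.
The sum exceeds the floor total 66 by 196, so at most ⌊196/31⌋ = 6 exceed 36, and at least 5 are ≤ 36.
Exactly 5 works: 5 values at 6 and 6 at 37 total 252; raise one of the low values by 10 (still ≤ 36) to hit 262.

5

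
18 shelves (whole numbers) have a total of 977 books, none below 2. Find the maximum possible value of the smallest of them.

54

If every one of the 18 were at least 55, the total would be at least 18 × 55 = 990 > 977.
Achievable: 13 of them at 54 and 5 at 55 total 977.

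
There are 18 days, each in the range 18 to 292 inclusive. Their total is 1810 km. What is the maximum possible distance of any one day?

Maximizing one value means minimizing the remaining 17.
The other 17 contribute at least 17 × 18 = 306, leaving at most 1810 − 306 = 1504.
But each day is capped at 292, so the maximum is 292.
Achievable: one at 292 and the other 17 totalling 1518, which fits since 17 × 18 ≤ 1518 ≤ 17 × 292.

292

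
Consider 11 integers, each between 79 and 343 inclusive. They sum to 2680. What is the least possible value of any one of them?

79

Minimizing one value means maximizing the remaining 10.
The other 10 can take up 10 × 343 = 3430 ≥ 2680 − 79, so one integer can sit at its floor of 79.
Achievable: one at 79 and the other 10 totalling 2601, which fits since 10 × 79 ≤ 2601 ≤ 10 × 343.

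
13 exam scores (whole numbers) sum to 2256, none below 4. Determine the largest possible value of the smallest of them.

The average is 2256/13 < 174, so some value is ≤ 173.
Achievable: 6 of them at 173 and 7 at 174 total 2256.

173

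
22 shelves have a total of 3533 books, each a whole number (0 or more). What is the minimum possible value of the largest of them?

161

The 22 values sum to 3533, so their maximum is at least ⌈3533/22⌉ = 161.
Equality holds with 13 values of 161 and 9 values of 160.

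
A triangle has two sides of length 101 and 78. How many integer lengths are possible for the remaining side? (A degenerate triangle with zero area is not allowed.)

155

The triangle inequality gives |101 − 78| < c < 101 + 78, i.e. 23 < c < 179.
So c can be any integer from 24 to 178: 155 values.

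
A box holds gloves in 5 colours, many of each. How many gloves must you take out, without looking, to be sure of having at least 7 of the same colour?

You could draw 6 of every colour without reaching 7 of any — 30 in all.
One more forces 7 of some colour, so 30 + 1 = 31.

31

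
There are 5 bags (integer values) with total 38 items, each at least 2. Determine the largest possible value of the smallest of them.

The average is 38/5 < 8, so some value is ≤ 7.
Achievable: 2 of them at 7 and 3 at 8 total 38.

7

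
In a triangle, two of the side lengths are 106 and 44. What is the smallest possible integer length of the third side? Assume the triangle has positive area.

The third side must exceed |106 − 44| = 62.
The smallest integer above 62 is 63.

63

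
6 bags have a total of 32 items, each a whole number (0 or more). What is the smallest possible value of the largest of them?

6

Some value must be at least ⌈32/6⌉ = 6, since 6 × 5 = 30 < 32.
Taking 4 copies of 5 and 2 copies of 6 gives exactly 32, so 6 is attained.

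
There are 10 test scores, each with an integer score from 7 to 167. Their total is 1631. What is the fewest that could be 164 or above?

1

Each value short of 164 is at most 163, costing at least 167 − 163 = 4 against the maximum total of 1670.
We can afford to lose at most 1670 − 1631 = 39, so at most ⌊39/4⌋ = 9 fall short, and at least 1 are ≥ 164.
Exactly 1 works: 1 value at 167 and 9 at 163 total 1634; lower one of the high values by 3 (still ≥ 164) to hit 1631.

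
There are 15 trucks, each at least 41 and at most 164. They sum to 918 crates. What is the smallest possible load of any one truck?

41

Minimizing one value means maximizing the remaining 14.
The other 14 can take up 14 × 164 = 2296 ≥ 918 − 41, so one truck can sit at its floor of 41.
Achievable: one at 41 and the other 14 totalling 877, which fits since 14 × 41 ≤ 877 ≤ 14 × 164.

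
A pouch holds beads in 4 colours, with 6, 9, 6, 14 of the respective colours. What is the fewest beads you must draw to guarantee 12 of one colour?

In the worst case you take as many as possible of each colour without reaching 12: 6 + 9 + 6 + 11 = 32.
The next one must give 12 of some colour, so 32 + 1 = 33.

33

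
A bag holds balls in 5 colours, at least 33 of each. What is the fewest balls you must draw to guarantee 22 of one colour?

You could draw 21 of every colour without reaching 22 of any — 105 in all.
One more forces 22 of some colour, so 105 + 1 = 106.

106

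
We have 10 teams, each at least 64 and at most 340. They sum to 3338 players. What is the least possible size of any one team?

278

To make one team as small as possible, make the other 9 as large as possible.
The other 9 contribute at most 9 × 340 = 3060, leaving at least 3338 − 3060 = 278.
Since 278 ≥ 64, this is achievable: one at 278 and 9 at 340.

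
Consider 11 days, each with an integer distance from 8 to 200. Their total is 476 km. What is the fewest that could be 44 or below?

Each value above 44 is at least 45, contributing at least 45 − 8 = 37 above the floor 8.
The sum exceeds the floor total 88 by 388, so at most ⌊388/37⌋ = 10 exceed 44, and at least 1 are ≤ 44.
Exactly 1 works: 1 value at 8 and 10 at 45 total 458; raise one of the low values by 18 (still ≤ 44) to hit 476.

1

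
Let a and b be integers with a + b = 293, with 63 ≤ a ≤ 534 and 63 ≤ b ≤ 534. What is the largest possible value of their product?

21462

With a + b fixed, ab peaks when the two are closest together.
Taking a = 146 and b = 147 (both in [63, 534]) gives ab = 21462.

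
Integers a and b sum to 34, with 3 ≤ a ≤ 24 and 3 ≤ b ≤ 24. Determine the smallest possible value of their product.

240

ab = a(34 − a) is concave in a, so over [10, 24] it is minimized at an endpoint.
The extreme feasible split is a = 10, b = 24, giving ab = 240.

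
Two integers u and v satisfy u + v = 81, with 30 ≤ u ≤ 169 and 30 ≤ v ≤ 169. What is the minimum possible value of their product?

Since u + v is fixed, pushing one of them to its bound minimizes the product.
At the endpoint u = 30, v = 81 − 30 = 51, so uv = 30 × 51 = 1530.

1530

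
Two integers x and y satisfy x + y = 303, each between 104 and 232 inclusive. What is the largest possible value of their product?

With x + y fixed, xy peaks when the two are closest together.
Taking x = 151 and y = 152 (both in [104, 232]) gives xy = 22952.

22952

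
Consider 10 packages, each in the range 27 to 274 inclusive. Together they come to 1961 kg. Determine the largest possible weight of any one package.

To make one package as large as possible, make the other 9 as small as possible.
The other 9 contribute at least 9 × 27 = 243, leaving at most 1961 − 243 = 1718.
But each package is capped at 274, so the maximum is 274.
Achievable: one at 274 and the other 9 totalling 1687, which fits since 9 × 27 ≤ 1687 ≤ 9 × 274.

274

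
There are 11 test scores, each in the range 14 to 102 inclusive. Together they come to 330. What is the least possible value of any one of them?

14

Minimizing one value means maximizing the remaining 10.
The other 10 can take up 10 × 102 = 1020 ≥ 330 − 14, so one score can sit at its floor of 14.
Achievable: one at 14 and the other 10 totalling 316, which fits since 10 × 14 ≤ 316 ≤ 10 × 102.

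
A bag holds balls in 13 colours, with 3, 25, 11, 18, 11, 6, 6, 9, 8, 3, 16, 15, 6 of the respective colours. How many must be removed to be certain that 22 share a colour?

134

In the worst case you take as many as possible of each colour without reaching 22: 3 + 21 + 11 + 18 + 11 + 6 + 6 + 9 + 8 + 3 + 16 + 15 + 6 = 133.
The next one must give 22 of some colour, so 133 + 1 = 134.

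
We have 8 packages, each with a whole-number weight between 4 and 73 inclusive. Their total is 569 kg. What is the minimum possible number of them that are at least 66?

7

Suppose at most 8 − j of them reach 66; then j values are ≤ 65 and the rest ≤ 73.
The total is then ≤ 65·j + 73·(8 − j) = 584 − 8j. For this to be ≥ 569 we need j ≤ 1, so at least 8 − 1 = 7 must reach 66.
Exactly 7 works: 7 values at 73 and 1 at 65 total 576; lower one of the high values by 7 (still ≥ 66) to hit 569.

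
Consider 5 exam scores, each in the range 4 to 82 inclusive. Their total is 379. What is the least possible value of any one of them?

To make one score as small as possible, make the other 4 as large as possible.
The other 4 contribute at most 4 × 82 = 328, leaving at least 379 − 328 = 51.
Since 51 ≥ 4, this is achievable: one at 51 and 4 at 82.

51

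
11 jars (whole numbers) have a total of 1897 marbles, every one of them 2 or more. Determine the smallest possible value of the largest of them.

173

Some value must be at least ⌈1897/11⌉ = 173, since 11 × 172 = 1892 < 1897.
Achievable: 5 of them at 173 and 6 at 172 total 1897.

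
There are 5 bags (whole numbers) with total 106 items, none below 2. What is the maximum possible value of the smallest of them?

The 5 values sum to 106, so their minimum is at most ⌊106/5⌋ = 21.
Equality holds with 4 values of 21 and 1 value of 22.

21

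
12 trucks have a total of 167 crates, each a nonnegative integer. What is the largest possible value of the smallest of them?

The average is 167/12 < 14, so some value is ≤ 13.
Taking 1 copy of 13 and 11 copies of 14 gives exactly 167, so 13 is attained.

13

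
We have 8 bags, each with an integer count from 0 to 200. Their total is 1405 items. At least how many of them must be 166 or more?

3

Each value short of 166 is at most 165, costing at least 200 − 165 = 35 against the maximum total of 1600.
We can afford to lose at most 1600 − 1405 = 195, so at most ⌊195/35⌋ = 5 fall short, and at least 3 are ≥ 166.
Exactly 3 works: 3 values at 200 and 5 at 165 total 1425; lower one of the high values by 20 (still ≥ 166) to hit 1405.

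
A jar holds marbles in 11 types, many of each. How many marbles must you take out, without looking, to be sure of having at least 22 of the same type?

You could draw 21 of every type without reaching 22 of any — 231 in all.
One more forces 22 of some type, so 231 + 1 = 232.

232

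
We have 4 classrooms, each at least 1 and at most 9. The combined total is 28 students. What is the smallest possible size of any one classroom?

Minimizing one value means maximizing the remaining 3.
The other 3 contribute at most 3 × 9 = 27, leaving at least 28 − 27 = 1.
Since 1 ≥ 1, this is achievable: one at 1 and 3 at 9.

1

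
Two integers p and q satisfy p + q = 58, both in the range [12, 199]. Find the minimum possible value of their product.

552

Since p + q is fixed, pushing one of them to its bound minimizes the product.
At the endpoint p = 12, q = 58 − 12 = 46, so pq = 12 × 46 = 552.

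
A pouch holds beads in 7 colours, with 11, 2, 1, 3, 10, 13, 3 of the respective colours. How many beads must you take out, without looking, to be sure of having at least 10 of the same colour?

In the worst case you take as many as possible of each colour without reaching 10: 9 + 2 + 1 + 3 + 9 + 9 + 3 = 36.
The next one must give 10 of some colour, so 36 + 1 = 37.

37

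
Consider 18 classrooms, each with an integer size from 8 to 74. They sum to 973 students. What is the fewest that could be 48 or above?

5

Each value short of 48 is at most 47, costing at least 74 − 47 = 27 against the maximum total of 1332.
We can afford to lose at most 1332 − 973 = 359, so at most ⌊359/27⌋ = 13 fall short, and at least 5 are ≥ 48.
Exactly 5 works: 5 values at 74 and 13 at 47 total 981; lower one of the high values by 8 (still ≥ 48) to hit 973.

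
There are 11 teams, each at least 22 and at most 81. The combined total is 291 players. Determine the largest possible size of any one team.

71

Maximizing one value means minimizing the remaining 10.
The other 10 contribute at least 10 × 22 = 220, leaving at most 291 − 220 = 71.
Since 71 ≤ 81, this is achievable: one at 71 and 10 at 22.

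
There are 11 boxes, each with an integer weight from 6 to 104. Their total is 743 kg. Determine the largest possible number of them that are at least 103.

If k of the values are ≥ 103, the total is ≥ 103k + 6(11 − k).
Setting 103k + 6(11 − k) ≤ 743 gives 97k ≤ 677, so k ≤ 6.
k = 6 is achieved by 6 values at 103 and 5 at 6, total 648; add 95 to one value (staying below 103) to reach 743.

6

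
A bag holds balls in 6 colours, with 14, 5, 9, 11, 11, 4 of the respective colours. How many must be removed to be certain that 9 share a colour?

42

In the worst case you take as many as possible of each colour without reaching 9: 8 + 5 + 8 + 8 + 8 + 4 = 41.
The next one must give 9 of some colour, so 41 + 1 = 42.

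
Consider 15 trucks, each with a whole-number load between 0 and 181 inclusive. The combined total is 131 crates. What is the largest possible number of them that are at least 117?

If k of the values are ≥ 117, the total is ≥ 117k + 0(15 − k).
Setting 117k + 0(15 − k) ≤ 131 gives 117k ≤ 131, so k ≤ 1.
k = 1 is achieved by 1 value at 117 and 14 at 0, total 117; add 14 to one value (staying below 117) to reach 131.

1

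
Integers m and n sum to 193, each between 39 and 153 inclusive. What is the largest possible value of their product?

With m + n fixed, mn peaks when the two are closest together.
Taking m = 96 and n = 97 (both in [39, 153]) gives mn = 9312.

9312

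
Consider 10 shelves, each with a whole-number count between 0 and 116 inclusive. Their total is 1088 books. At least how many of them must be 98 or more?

Each value short of 98 is at most 97, costing at least 116 − 97 = 19 against the maximum total of 1160.
We can afford to lose at most 1160 − 1088 = 72, so at most ⌊72/19⌋ = 3 fall short, and at least 7 are ≥ 98.
Exactly 7 works: 7 values at 116 and 3 at 97 total 1103; lower one of the high values by 15 (still ≥ 98) to hit 1088.

7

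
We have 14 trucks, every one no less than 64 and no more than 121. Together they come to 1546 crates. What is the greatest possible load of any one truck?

121

Maximizing one value means minimizing the remaining 13.
The other 13 contribute at least 13 × 64 = 832, leaving at most 1546 − 832 = 714.
But each truck is capped at 121, so the maximum is 121.
Achievable: one at 121 and the other 13 totalling 1425, which fits since 13 × 64 ≤ 1425 ≤ 13 × 121.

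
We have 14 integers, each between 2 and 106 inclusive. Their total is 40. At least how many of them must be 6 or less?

If only k of them are at most 6, the other 14 − k are at least 7, so the total is at least (14 − k)·7 + k·2.
This is ≤ 40, so (14 − k)·7 + 2k ≤ 40, which gives k ≥ 12.
Exactly 12 works: 12 values at 2 and 2 at 7 total 38; raise one of the low values by 2 (still ≤ 6) to hit 40.

12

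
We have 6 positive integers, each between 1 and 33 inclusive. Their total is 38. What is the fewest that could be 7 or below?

Each value above 7 is at least 8, contributing at least 8 − 1 = 7 above the floor 1.
The sum exceeds the floor total 6 by 32, so at most ⌊32/7⌋ = 4 exceed 7, and at least 2 are ≤ 7.
Exactly 2 works: 2 values at 1 and 4 at 8 total 34; raise one of the low values by 4 (still ≤ 7) to hit 38.

2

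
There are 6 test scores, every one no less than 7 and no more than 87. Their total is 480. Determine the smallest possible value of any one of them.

Minimizing one value means maximizing the remaining 5.
The other 5 contribute at most 5 × 87 = 435, leaving at least 480 − 435 = 45.
Since 45 ≥ 7, this is achievable: one at 45 and 5 at 87.

45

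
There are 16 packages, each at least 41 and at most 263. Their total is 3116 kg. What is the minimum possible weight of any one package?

To make one package as small as possible, make the other 15 as large as possible.
The other 15 can take up 15 × 263 = 3945 ≥ 3116 − 41, so one package can sit at its floor of 41.
Achievable: one at 41 and the other 15 totalling 3075, which fits since 15 × 41 ≤ 3075 ≤ 15 × 263.

41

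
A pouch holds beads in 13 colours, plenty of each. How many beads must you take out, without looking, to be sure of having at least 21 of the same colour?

261

You could draw 20 of every colour without reaching 21 of any — 260 in all.
One more forces 21 of some colour, so 260 + 1 = 261.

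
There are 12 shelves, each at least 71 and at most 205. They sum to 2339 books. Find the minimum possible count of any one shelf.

84

To make one shelf as small as possible, make the other 11 as large as possible.
The other 11 contribute at most 11 × 205 = 2255, leaving at least 2339 − 2255 = 84.
Since 84 ≥ 71, this is achievable: one at 84 and 11 at 205.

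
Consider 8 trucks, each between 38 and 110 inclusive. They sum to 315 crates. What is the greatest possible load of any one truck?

49

To make one truck as large as possible, make the other 7 as small as possible.
The other 7 contribute at least 7 × 38 = 266, leaving at most 315 − 266 = 49.
Since 49 ≤ 110, this is achievable: one at 49 and 7 at 38.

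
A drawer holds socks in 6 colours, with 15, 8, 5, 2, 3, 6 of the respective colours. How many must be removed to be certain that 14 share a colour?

38

In the worst case you take as many as possible of each colour without reaching 14: 13 + 8 + 5 + 2 + 3 + 6 = 37.
The next one must give 14 of some colour, so 37 + 1 = 38.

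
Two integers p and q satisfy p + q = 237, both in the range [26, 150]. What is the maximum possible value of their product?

14042

For a fixed sum, the product pq is largest when p and q are as close as possible.
Taking p = 118 and q = 119 (both in [26, 150]) gives pq = 14042.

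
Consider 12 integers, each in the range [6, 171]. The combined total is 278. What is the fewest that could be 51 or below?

Each value above 51 is at least 52, contributing at least 52 − 6 = 46 above the floor 6.
The sum exceeds the floor total 72 by 206, so at most ⌊206/46⌋ = 4 exceed 51, and at least 8 are ≤ 51.
Exactly 8 works: 8 values at 6 and 4 at 52 total 256; raise one of the low values by 22 (still ≤ 51) to hit 278.

8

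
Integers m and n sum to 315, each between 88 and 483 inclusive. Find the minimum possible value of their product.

19976

Since m + n is fixed, pushing one of them to its bound minimizes the product.
At the endpoint m = 88, n = 315 − 88 = 227, so mn = 88 × 227 = 19976.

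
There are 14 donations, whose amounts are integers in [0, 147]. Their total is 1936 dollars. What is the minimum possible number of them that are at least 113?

11

Suppose at most 14 − j of them reach 113; then j values are ≤ 112 and the rest ≤ 147.
The total is then ≤ 112·j + 147·(14 − j) = 2058 − 35j. For this to be ≥ 1936 we need j ≤ 3, so at least 14 − 3 = 11 must reach 113.
Exactly 11 works: 11 values at 147 and 3 at 112 total 1953; lower one of the high values by 17 (still ≥ 113) to hit 1936.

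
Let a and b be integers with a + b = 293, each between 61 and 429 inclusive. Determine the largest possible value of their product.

With a + b fixed, ab peaks when the two are closest together.
Taking a = 146 and b = 147 (both in [61, 429]) gives ab = 21462.

21462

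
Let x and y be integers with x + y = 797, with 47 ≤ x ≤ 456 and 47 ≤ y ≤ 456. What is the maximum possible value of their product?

xy = x(797 − x) is maximized when x is as near 797/2 as the bounds allow.
Taking x = 398 and y = 399 (both in [47, 456]) gives xy = 158802.

158802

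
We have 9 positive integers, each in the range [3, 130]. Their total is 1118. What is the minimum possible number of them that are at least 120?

If only k of them are at least 120, the other 9 − k are at most 119, so the total is at most k·130 + (9 − k)·119.
This must reach 1118, so k·130 + (9 − k)·119 ≥ 1118, giving k ≥ 5.
Exactly 5 works: 5 values at 130 and 4 at 119 total 1126; lower one of the high values by 8 (still ≥ 120) to hit 1118.

5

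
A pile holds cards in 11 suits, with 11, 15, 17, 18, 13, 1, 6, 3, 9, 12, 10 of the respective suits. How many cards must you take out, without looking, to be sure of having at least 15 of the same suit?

In the worst case you take as many as possible of each suit without reaching 15: 11 + 14 + 14 + 14 + 13 + 1 + 6 + 3 + 9 + 12 + 10 = 107.
The next one must give 15 of some suit, so 107 + 1 = 108.

108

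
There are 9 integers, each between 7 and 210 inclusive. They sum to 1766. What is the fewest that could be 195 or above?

Suppose at most 9 − j of them reach 195; then j values are ≤ 194 and the rest ≤ 210.
The total is then ≤ 194·j + 210·(9 − j) = 1890 − 16j. For this to be ≥ 1766 we need j ≤ 7, so at least 9 − 7 = 2 must reach 195.
Exactly 2 works: 2 values at 210 and 7 at 194 total 1778; lower one of the high values by 12 (still ≥ 195) to hit 1766.

2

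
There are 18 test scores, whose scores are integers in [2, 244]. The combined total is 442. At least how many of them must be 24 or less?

Let j be the number exceeding 24. Then the total is ≥ 25·j + 2·(18 − j) = 36 + 23j.
So 23j ≤ 406 and j ≤ 17; hence at least 18 − 17 = 1 are ≤ 24.
Exactly 1 works: 1 value at 2 and 17 at 25 total 427; raise one of the low values by 15 (still ≤ 24) to hit 442.

1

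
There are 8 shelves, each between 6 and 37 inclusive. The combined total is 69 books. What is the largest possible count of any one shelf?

27

Maximizing one value means minimizing the remaining 7.
The other 7 contribute at least 7 × 6 = 42, leaving at most 69 − 42 = 27.
Since 27 ≤ 37, this is achievable: one at 27 and 7 at 6.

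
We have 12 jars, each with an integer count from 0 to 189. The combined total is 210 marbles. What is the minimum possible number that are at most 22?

If only k of them are at most 22, the other 12 − k are at least 23, so the total is at least (12 − k)·23 + k·0.
This is ≤ 210, so (12 − k)·23 + 0k ≤ 210, which gives k ≥ 3.
Exactly 3 works: 3 values at 0 and 9 at 23 total 207; raise one of the low values by 3 (still ≤ 22) to hit 210.

3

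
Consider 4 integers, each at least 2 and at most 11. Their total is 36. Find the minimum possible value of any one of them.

To make one integer as small as possible, make the other 3 as large as possible.
The other 3 contribute at most 3 × 11 = 33, leaving at least 36 − 33 = 3.
Since 3 ≥ 2, this is achievable: one at 3 and 3 at 11.

3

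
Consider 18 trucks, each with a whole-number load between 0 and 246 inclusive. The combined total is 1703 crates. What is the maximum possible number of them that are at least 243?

If k of the values are ≥ 243, the total is ≥ 243k + 0(18 − k).
Setting 243k + 0(18 − k) ≤ 1703 gives 243k ≤ 1703, so k ≤ 7.
k = 7 is achieved by 7 values at 243 and 11 at 0, total 1701; add 2 to one value (staying below 243) to reach 1703.

7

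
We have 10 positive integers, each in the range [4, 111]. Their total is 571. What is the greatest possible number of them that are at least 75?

7

Suppose k of them are at least 75. Those contribute at least 75 each and the other 10 − k at least 4 each.
So the total is at least 75k + 4(10 − k) = 40 + 71k. This must be ≤ 571, giving k ≤ 7.
k = 7 is achieved by 7 values at 75 and 3 at 4, total 537; add 34 to one value (staying below 75) to reach 571.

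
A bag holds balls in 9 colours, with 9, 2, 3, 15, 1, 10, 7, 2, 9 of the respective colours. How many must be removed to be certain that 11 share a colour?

In the worst case you take as many as possible of each colour without reaching 11: 9 + 2 + 3 + 10 + 1 + 10 + 7 + 2 + 9 = 53.
The next one must give 11 of some colour, so 53 + 1 = 54.

54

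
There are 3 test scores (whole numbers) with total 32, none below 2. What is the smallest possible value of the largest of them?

11

If every one of the 3 were at most 10, the total would be at most 3 × 10 = 30 < 32.
Achievable: 2 of them at 11 and 1 at 10 total 32.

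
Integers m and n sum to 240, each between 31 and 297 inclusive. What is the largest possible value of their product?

mn = m(240 − m) is maximized when m is as near 240/2 as the bounds allow.
Taking m = 120 and n = 120 (both in [31, 297]) gives mn = 14400.

14400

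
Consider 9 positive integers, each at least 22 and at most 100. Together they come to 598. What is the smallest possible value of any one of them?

To make one integer as small as possible, make the other 8 as large as possible.
The other 8 can take up 8 × 100 = 800 ≥ 598 − 22, so one integer can sit at its floor of 22.
Achievable: one at 22 and the other 8 totalling 576, which fits since 8 × 22 ≤ 576 ≤ 8 × 100.

22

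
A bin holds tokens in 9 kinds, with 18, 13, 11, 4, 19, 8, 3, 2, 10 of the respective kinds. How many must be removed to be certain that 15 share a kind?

In the worst case you take as many as possible of each kind without reaching 15: 14 + 13 + 11 + 4 + 14 + 8 + 3 + 2 + 10 = 79.
The next one must give 15 of some kind, so 79 + 1 = 80.

80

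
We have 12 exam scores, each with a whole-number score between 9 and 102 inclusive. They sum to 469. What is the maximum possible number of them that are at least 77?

5

Suppose k of them are at least 77. Those contribute at least 77 each and the other 12 − k at least 9 each.
So the total is at least 77k + 9(12 − k) = 108 + 68k. This must be ≤ 469, giving k ≤ 5.
k = 5 is achieved by 5 values at 77 and 7 at 9, total 448; add 21 to one value (staying below 77) to reach 469.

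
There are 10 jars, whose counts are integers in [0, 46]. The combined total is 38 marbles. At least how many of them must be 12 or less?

If only k of them are at most 12, the other 10 − k are at least 13, so the total is at least (10 − k)·13 + k·0.
This is ≤ 38, so (10 − k)·13 + 0k ≤ 38, which gives k ≥ 8.
Exactly 8 works: 8 values at 0 and 2 at 13 total 26; raise one of the low values by 12 (still ≤ 12) to hit 38.

8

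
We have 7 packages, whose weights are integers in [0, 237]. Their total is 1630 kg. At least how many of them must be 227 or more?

5

If only k of them are at least 227, the other 7 − k are at most 226, so the total is at most k·237 + (7 − k)·226.
This must reach 1630, so k·237 + (7 − k)·226 ≥ 1630, giving k ≥ 5.
Exactly 5 works: 5 values at 237 and 2 at 226 total 1637; lower one of the high values by 7 (still ≥ 227) to hit 1630.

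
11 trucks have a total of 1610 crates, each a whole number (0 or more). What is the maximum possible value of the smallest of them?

146

If every one of the 11 were at least 147, the total would be at least 11 × 147 = 1617 > 1610.
Equality holds with 7 values of 146 and 4 values of 147.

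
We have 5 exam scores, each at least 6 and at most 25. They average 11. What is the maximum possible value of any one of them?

25

To make one score as large as possible, make the other 4 as small as possible.
The total is 5 × 11 = 55.
The other 4 contribute at least 4 × 6 = 24, leaving at most 55 − 24 = 31.
But each score is capped at 25, so the maximum is 25.
Achievable: one at 25 and the other 4 totalling 30, which fits since 4 × 6 ≤ 30 ≤ 4 × 25.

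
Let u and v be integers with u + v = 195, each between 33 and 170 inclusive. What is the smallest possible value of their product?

Since u + v is fixed, pushing one of them to its bound minimizes the product.
At the endpoint u = 33, v = 195 − 33 = 162, so uv = 33 × 162 = 5346.

5346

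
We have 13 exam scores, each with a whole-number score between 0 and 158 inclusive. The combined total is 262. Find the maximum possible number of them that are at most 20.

12

Each value at 20 or below falls at least 158 − 20 = 138 short of the ceiling 158.
The ceiling total is 13 × 158 = 2054, and we need 262, so at most ⌊(2054 − 262)/138⌋ = 12 can be that low.
k = 12 is achieved by 12 values at 20 and 1 at 158, total 398; lower one of the 158's by 136 (still > 20) to reach 262.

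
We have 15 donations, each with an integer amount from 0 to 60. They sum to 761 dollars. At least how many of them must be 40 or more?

Each value short of 40 is at most 39, costing at least 60 − 39 = 21 against the maximum total of 900.
We can afford to lose at most 900 − 761 = 139, so at most ⌊139/21⌋ = 6 fall short, and at least 9 are ≥ 40.
Exactly 9 works: 9 values at 60 and 6 at 39 total 774; lower one of the high values by 13 (still ≥ 40) to hit 761.

9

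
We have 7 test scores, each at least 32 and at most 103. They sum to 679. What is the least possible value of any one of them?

To make one score as small as possible, make the other 6 as large as possible.
The other 6 contribute at most 6 × 103 = 618, leaving at least 679 − 618 = 61.
Since 61 ≥ 32, this is achievable: one at 61 and 6 at 103.

61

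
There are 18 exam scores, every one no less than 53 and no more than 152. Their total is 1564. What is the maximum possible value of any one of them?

Maximizing one value means minimizing the remaining 17.
The other 17 contribute at least 17 × 53 = 901, leaving at most 1564 − 901 = 663.
But each score is capped at 152, so the maximum is 152.
Achievable: one at 152 and the other 17 totalling 1412, which fits since 17 × 53 ≤ 1412 ≤ 17 × 152.

152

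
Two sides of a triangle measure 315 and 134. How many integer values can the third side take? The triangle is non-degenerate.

267

The triangle inequality gives |315 − 134| < c < 315 + 134, i.e. 181 < c < 449.
So c can be any integer from 182 to 448: 267 values.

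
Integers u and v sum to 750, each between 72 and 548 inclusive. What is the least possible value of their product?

For a fixed sum, uv is smallest when u and v are as far apart as possible.
At the endpoint u = 202, v = 750 − 202 = 548, so uv = 202 × 548 = 110696.

110696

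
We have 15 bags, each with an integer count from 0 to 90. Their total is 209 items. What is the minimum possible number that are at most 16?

Let j be the number exceeding 16. Then the total is ≥ 17·j + 0·(15 − j) = 0 + 17j.
So 17j ≤ 209 and j ≤ 12; hence at least 15 − 12 = 3 are ≤ 16.
Exactly 3 works: 3 values at 0 and 12 at 17 total 204; raise one of the low values by 5 (still ≤ 16) to hit 209.

3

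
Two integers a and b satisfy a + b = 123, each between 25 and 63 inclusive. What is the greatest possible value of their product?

3782

For a fixed sum, the product ab is largest when a and b are as close as possible.
Taking a = 61 and b = 62 (both in [25, 63]) gives ab = 3782.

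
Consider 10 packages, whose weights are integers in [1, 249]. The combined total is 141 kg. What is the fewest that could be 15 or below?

2

If only k of them are at most 15, the other 10 − k are at least 16, so the total is at least (10 − k)·16 + k·1.
This is ≤ 141, so (10 − k)·16 + 1k ≤ 141, which gives k ≥ 2.
Exactly 2 works: 2 values at 1 and 8 at 16 total 130; raise one of the low values by 11 (still ≤ 15) to hit 141.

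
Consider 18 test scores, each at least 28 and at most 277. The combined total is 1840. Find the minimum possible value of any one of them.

28

To make one score as small as possible, make the other 17 as large as possible.
The other 17 can take up 17 × 277 = 4709 ≥ 1840 − 28, so one score can sit at its floor of 28.
Achievable: one at 28 and the other 17 totalling 1812, which fits since 17 × 28 ≤ 1812 ≤ 17 × 277.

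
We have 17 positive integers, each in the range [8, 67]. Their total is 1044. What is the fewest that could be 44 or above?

Each value short of 44 is at most 43, costing at least 67 − 43 = 24 against the maximum total of 1139.
We can afford to lose at most 1139 − 1044 = 95, so at most ⌊95/24⌋ = 3 fall short, and at least 14 are ≥ 44.
Exactly 14 works: 14 values at 67 and 3 at 43 total 1067; lower one of the high values by 23 (still ≥ 44) to hit 1044.

14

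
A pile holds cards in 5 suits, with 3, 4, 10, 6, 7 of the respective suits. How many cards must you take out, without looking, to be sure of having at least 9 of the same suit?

29

In the worst case you take as many as possible of each suit without reaching 9: 3 + 4 + 8 + 6 + 7 = 28.
The next one must give 9 of some suit, so 28 + 1 = 29.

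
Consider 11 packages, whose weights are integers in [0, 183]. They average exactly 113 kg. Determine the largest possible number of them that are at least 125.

9

The total is 11 × 113 = 1243.
With k values at 125 or above and the rest at least 0, the sum is at least 0 + 125k.
Since the sum is 1243, we need 125k ≤ 1243, i.e. k ≤ 9.
k = 9 is achieved by 9 values at 125 and 2 at 0, total 1125; add 118 to one value (staying below 125) to reach 1243.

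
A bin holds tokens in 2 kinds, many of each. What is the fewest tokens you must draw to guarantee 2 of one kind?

In the worst case you draw 1 of each of the 2 kinds: 2 × 1 = 2.
One more forces 2 of some kind, so 2 + 1 = 3.

3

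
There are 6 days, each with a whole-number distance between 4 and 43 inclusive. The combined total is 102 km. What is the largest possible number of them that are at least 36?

2

With k values at 36 or above and the rest at least 4, the sum is at least 24 + 32k.
Since the sum is 102, we need 32k ≤ 78, i.e. k ≤ 2.
k = 2 is achieved by 2 values at 36 and 4 at 4, total 88; add 14 to one value (staying below 36) to reach 102.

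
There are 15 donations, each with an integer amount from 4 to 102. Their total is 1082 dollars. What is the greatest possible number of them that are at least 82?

13

If k of the values are ≥ 82, the total is ≥ 82k + 4(15 − k).
Setting 82k + 4(15 − k) ≤ 1082 gives 78k ≤ 1022, so k ≤ 13.
k = 13 is achieved by 13 values at 82 and 2 at 4, total 1074; add 8 to one value (staying below 82) to reach 1082.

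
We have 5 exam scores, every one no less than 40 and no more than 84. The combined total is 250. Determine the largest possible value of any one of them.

To make one score as large as possible, make the other 4 as small as possible.
The other 4 contribute at least 4 × 40 = 160, leaving at most 250 − 160 = 90.
But each score is capped at 84, so the maximum is 84.
Achievable: one at 84 and the other 4 totalling 166, which fits since 4 × 40 ≤ 166 ≤ 4 × 84.

84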